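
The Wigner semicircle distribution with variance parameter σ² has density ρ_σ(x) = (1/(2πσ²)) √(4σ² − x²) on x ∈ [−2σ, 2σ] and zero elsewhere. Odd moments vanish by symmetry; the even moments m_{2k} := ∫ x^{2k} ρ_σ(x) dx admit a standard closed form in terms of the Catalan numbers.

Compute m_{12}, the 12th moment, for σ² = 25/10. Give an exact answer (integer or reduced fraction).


By the scaled semicircle moment identity, m_{2k} = σ^{2k} · C_k with k = 6.
C_6 = (1/(k+1)) · C(2k, k) = (1/7) · C(12, 6) = (1/7) · 924 = 132.
σ^{2k} = (σ²)^k = (25/10)^6 = 15625/64.

Therefore m_{12} = σ^{12} · C_6 = (15625/64) · 132 = 515625/16.


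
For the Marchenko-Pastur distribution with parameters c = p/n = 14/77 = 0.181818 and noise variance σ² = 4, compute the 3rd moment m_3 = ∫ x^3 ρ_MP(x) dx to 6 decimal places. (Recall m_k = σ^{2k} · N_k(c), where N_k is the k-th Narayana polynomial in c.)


E[X³] = σ⁶ (1 + 3c + c²) (third MP moment). With σ² = 4 (so σ⁶ = 64) and c = 14/77 = 0.181818: E[X³] = 64 · (1 + 3·0.181818 + (0.181818)²) = 64 · 1.578512.

So E[X^3] = 101.024793.


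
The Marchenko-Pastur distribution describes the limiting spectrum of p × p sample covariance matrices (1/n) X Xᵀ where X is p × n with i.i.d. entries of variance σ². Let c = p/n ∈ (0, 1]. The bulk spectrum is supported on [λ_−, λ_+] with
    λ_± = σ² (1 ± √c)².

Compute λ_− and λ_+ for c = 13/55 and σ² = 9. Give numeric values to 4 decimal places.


c = 13/55 = 0.236364; √c = 0.486172.
λ_− = σ² (1 − √c)² = 9 · (1 − 0.486172)² = 9 · (0.513828)² = 2.376169.
λ_+ = σ² (1 + √c)² = 9 · (1 + 0.486172)² = 9 · (1.486172)² = 19.878377.

Rounded to 4 decimal places: λ_− ≈ 2.3762, λ_+ ≈ 19.8784.


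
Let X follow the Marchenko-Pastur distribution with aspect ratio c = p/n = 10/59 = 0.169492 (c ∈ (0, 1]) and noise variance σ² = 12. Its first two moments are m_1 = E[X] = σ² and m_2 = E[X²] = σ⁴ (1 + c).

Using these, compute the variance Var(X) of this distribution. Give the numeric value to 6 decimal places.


m_1 = E[X] = σ² = 12, so m_1² = 144.
m_2 = E[X²] = σ⁴ (1 + c) = 144 · (1 + 0.169492) = 144 · 1.169492 = 168.406780.
(Note m_2 − m_1² simplifies to c · σ⁴ = 0.169492 · 144.)

Var(X) = m_2 − m_1² = 168.406780 − 144 = 24.406780.


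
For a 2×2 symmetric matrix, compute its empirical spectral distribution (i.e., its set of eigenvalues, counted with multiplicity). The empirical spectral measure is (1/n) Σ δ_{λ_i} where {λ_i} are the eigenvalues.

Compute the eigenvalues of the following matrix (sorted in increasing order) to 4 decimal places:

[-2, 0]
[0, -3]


Since M is real symmetric, both eigenvalues are real; they are the roots of det(λI − M) = λ² − (tr M) λ + det M.
tr M = -2 + (-3) = -5.
det M = (-2)·(-3) − 0² = 6 − 0 = 6.
Characteristic polynomial: λ² + 5λ + 6 = 0.
Discriminant Δ = (tr M)² − 4·det M = 25 − 24 = 1; √Δ = 1.000000.
λ = (tr M ± √Δ)/2 = (-5 ± 1.000000)/2, giving (tr M − √Δ)/2 = -3.0000 and (tr M + √Δ)/2 = -2.0000.

Eigenvalues sorted in increasing order: [-3.0000, -2.0000].


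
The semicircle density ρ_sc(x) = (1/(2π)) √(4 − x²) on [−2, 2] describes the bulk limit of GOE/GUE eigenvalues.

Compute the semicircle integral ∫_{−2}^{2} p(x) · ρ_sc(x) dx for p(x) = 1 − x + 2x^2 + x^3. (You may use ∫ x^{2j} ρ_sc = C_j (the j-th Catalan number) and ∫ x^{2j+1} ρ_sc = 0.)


Write p(x) = Σ a_i x^i, split into monomials and integrate each against ρ_sc separately.
Using ∫ x^{2j} ρ_sc = C_j = (1/(j+1)) C(2j, j) (Catalan numbers) and ∫ x^{2j+1} ρ_sc = 0 (odd monomials vanish by symmetry):
  i = 0 (even): a_0 · C_{0} = 1 · 1 = 1
  i = 1 (odd): ∫ x^1 ρ_sc = 0 (vanishes)
  i = 2 (even): a_2 · C_{1} = 2 · 1 = 2
  i = 3 (odd): ∫ x^3 ρ_sc = 0 (vanishes)

Summing the contributions: ∫_{−2}^{2} p(x) ρ_sc(x) dx = 1 + 2 = 3.


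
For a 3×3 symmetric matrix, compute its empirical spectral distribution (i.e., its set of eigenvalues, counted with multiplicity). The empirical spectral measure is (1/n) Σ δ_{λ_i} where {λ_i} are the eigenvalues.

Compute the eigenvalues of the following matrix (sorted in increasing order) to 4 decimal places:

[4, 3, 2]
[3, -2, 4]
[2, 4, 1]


Since M is real symmetric, all three eigenvalues are real; they are the roots of det(λI − M) = λ³ − (tr M) λ² + s λ − det M, where s is the sum of the principal 2×2 minors.
tr M = 4 + (-2) + 1 = 3.
s = (4·(-2) − 3²) + (4·1 − 2²) + ((-2)·1 − 4²) = -17 + 0 + (-18) = -35.
det M (expand along row 1) = 4·(-18) − 3·(-5) + 2·16 = -25.
Characteristic polynomial: λ³ − 3λ² − 35λ + 25 = 0.
Substitute λ = y + (tr M)/3 = y + 1.000000 to remove the quadratic term: y³ + p·y + q = 0 with p = s − (tr M)²/3 = -38.000000 and q = −2(tr M)³/27 + (tr M)·s/3 − det M = -12.000000.
Three real roots ⇒ use the trigonometric (Viète) form: r = 2√(−p/3) = 7.118052, φ = arccos(3q/(p·r)) = arccos(0.133094) = 1.437306 rad.
y_k = r·cos(φ/3 − 2πk/3) for k = 0, 1, 2 gives y = 6.316625, -0.316625, -6.000000.
λ_k = y_k + 1.000000 gives λ = 7.3166, 0.6834, -5.0000 (check: the sum is 3.0000 = tr M).

Eigenvalues sorted in increasing order: [-5.0000, 0.6834, 7.3166].


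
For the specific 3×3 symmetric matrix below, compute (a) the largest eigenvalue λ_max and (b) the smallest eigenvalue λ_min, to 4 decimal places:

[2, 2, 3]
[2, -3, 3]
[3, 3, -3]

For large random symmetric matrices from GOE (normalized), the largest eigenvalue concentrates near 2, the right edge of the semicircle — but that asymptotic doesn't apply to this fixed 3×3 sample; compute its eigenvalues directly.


Since M is real symmetric, all three eigenvalues are real; they are the roots of det(λI − M) = λ³ − (tr M) λ² + s λ − det M, where s is the sum of the principal 2×2 minors.
tr M = 2 + (-3) + (-3) = -4.
s = (2·(-3) − 2²) + (2·(-3) − 3²) + ((-3)·(-3) − 3²) = -10 + (-15) + 0 = -25.
det M (expand along row 1) = 2·0 − 2·(-15) + 3·15 = 75.
Characteristic polynomial: λ³ + 4λ² − 25λ − 75 = 0.
Substitute λ = y + (tr M)/3 = y − 1.333333 to remove the quadratic term: y³ + p·y + q = 0 with p = s − (tr M)²/3 = -30.333333 and q = −2(tr M)³/27 + (tr M)·s/3 − det M = -36.925926.
Three real roots ⇒ use the trigonometric (Viète) form: r = 2√(−p/3) = 6.359595, φ = arccos(3q/(p·r)) = arccos(0.574253) = 0.959105 rad.
y_k = r·cos(φ/3 − 2πk/3) for k = 0, 1, 2 gives y = 6.037349, -1.287736, -4.749613.
λ_k = y_k − 1.333333 gives λ = 4.7040, -2.6211, -6.0829 (check: the sum is -4.0000 = tr M).

Hence λ_max = 4.7040 and λ_min = -6.0829.


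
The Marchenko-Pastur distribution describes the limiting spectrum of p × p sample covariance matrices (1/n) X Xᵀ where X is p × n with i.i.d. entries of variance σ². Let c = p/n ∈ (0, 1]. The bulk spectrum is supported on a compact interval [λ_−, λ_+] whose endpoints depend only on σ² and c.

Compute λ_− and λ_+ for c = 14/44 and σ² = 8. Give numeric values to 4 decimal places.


c = 14/44 = 0.318182; √c = 0.564076.
λ_− = σ² (1 − √c)² = 8 · (1 − 0.564076)² = 8 · (0.435924)² = 1.520237.
λ_+ = σ² (1 + √c)² = 8 · (1 + 0.564076)² = 8 · (1.564076)² = 19.570672.

Rounded to 4 decimal places: λ_− ≈ 1.5202, λ_+ ≈ 19.5707.


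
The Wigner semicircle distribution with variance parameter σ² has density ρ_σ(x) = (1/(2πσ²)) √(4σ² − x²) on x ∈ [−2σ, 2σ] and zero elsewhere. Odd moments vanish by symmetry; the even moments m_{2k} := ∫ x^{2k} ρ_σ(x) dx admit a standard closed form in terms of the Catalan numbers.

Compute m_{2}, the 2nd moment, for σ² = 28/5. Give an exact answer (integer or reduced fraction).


By the scaled semicircle moment identity, m_{2k} = σ^{2k} · C_k with k = 1.
C_1 = (1/(k+1)) · C(2k, k) = (1/2) · C(2, 1) = (1/2) · 2 = 1.
σ^{2k} = (σ²)^k = (28/5)^1 = 28/5.

Therefore m_{2} = σ^{2} · C_1 = (28/5) · 1 = 28/5.


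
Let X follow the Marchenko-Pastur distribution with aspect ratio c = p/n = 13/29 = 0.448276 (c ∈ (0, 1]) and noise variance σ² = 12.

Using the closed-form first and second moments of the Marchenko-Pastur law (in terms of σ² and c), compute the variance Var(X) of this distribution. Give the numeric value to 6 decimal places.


Recall the MP moments m_1 = E[X] = σ² and m_2 = E[X²] = σ⁴ (1 + c).
m_1 = E[X] = σ² = 12, so m_1² = 144.
m_2 = E[X²] = σ⁴ (1 + c) = 144 · (1 + 0.448276) = 144 · 1.448276 = 208.551724.
(Note m_2 − m_1² simplifies to c · σ⁴ = 0.448276 · 144.)

Var(X) = m_2 − m_1² = 208.551724 − 144 = 64.551724.


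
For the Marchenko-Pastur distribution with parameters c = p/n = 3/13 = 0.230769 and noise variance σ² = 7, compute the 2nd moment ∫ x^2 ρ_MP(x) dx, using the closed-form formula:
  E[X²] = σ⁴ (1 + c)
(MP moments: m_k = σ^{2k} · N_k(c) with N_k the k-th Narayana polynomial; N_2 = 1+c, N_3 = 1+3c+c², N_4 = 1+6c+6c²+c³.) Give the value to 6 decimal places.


E[X²] = σ⁴ (1 + c) (second MP moment). With σ² = 7 (so σ⁴ = 49) and c = 3/13 = 0.230769: E[X²] = 49 · (1 + 0.230769) = 49 · 1.230769.

So E[X^2] = 60.307692.


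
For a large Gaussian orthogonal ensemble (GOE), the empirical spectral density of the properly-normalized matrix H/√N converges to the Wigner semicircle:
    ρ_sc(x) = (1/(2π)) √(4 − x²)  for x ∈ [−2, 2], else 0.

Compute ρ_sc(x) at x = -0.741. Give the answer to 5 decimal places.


ρ_sc(x) = (1/(2π)) √(4 − x²). With x = -0.741:
  4 − x² = 4 − (-0.741)² = 4 − 0.549081 = 3.450919.
  √(4 − x²) = 1.857665.
  1/(2π) = 0.159155.
  ρ_sc(-0.741) = 0.159155 · 1.857665 = 0.295657.

Rounded to 5 decimal places: ρ_sc(-0.741) ≈ 0.29566.


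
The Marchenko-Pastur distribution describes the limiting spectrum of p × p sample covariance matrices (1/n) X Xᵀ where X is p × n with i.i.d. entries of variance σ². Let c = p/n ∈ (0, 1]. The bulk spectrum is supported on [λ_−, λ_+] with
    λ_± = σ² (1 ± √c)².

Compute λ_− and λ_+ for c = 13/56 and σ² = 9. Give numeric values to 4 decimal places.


c = 13/56 = 0.232143; √c = 0.481812.
λ_− = σ² (1 − √c)² = 9 · (1 − 0.481812)² = 9 · (0.518188)² = 2.416669.
λ_+ = σ² (1 + √c)² = 9 · (1 + 0.481812)² = 9 · (1.481812)² = 19.761903.

Rounded to 4 decimal places: λ_− ≈ 2.4167, λ_+ ≈ 19.7619.


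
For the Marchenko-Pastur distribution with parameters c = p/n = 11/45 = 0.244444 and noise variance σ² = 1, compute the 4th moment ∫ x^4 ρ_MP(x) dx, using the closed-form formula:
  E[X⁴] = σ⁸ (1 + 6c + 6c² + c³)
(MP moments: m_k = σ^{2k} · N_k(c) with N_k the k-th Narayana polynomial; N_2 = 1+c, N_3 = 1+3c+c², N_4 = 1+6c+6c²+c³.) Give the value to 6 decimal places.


E[X⁴] = σ⁸ (1 + 6c + 6c² + c³) (fourth MP moment). With σ² = 1 (so σ⁸ = 1) and c = 11/45 = 0.244444: E[X⁴] = 1 · (1 + 6·0.244444 + 6·(0.244444)² + (0.244444)³) = 1 · 2.839791.

So E[X^4] = 2.839791.


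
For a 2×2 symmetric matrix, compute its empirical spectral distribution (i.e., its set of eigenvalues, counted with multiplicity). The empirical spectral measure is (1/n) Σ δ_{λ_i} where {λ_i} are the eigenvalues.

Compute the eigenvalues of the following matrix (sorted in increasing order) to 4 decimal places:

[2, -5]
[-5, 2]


Since M is real symmetric, both eigenvalues are real; they are the roots of det(λI − M) = λ² − (tr M) λ + det M.
tr M = 2 + 2 = 4.
det M = 2·2 − (-5)² = 4 − 25 = -21.
Characteristic polynomial: λ² − 4λ − 21 = 0.
Discriminant Δ = (tr M)² − 4·det M = 16 − (-84) = 100; √Δ = 10.000000.
λ = (tr M ± √Δ)/2 = (4 ± 10.000000)/2, giving (tr M − √Δ)/2 = -3.0000 and (tr M + √Δ)/2 = 7.0000.

Eigenvalues sorted in increasing order: [-3.0000, 7.0000].


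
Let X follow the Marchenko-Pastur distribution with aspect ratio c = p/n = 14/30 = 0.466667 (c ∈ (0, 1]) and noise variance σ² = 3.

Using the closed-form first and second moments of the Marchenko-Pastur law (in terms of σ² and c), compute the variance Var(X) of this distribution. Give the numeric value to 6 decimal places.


Recall the MP moments m_1 = E[X] = σ² and m_2 = E[X²] = σ⁴ (1 + c).
m_1 = E[X] = σ² = 3, so m_1² = 9.
m_2 = E[X²] = σ⁴ (1 + c) = 9 · (1 + 0.466667) = 9 · 1.466667 = 13.200000.
(Note m_2 − m_1² simplifies to c · σ⁴ = 0.466667 · 9.)

Var(X) = m_2 − m_1² = 13.200000 − 9 = 4.200000.


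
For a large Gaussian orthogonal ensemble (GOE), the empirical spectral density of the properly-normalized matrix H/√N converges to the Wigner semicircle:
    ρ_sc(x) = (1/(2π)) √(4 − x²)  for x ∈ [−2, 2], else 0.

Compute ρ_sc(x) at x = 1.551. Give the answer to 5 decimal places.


ρ_sc(x) = (1/(2π)) √(4 − x²). With x = 1.551:
  4 − x² = 4 − (1.551)² = 4 − 2.405601 = 1.594399.
  √(4 − x²) = 1.262695.
  1/(2π) = 0.159155.
  ρ_sc(1.551) = 0.159155 · 1.262695 = 0.200964.

Rounded to 5 decimal places: ρ_sc(1.551) ≈ 0.20096.


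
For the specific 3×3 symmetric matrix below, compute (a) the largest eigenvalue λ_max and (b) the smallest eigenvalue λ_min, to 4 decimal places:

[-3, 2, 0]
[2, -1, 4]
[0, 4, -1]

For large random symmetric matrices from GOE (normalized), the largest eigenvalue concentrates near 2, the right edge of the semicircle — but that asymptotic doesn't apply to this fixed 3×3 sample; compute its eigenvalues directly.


Since M is real symmetric, all three eigenvalues are real; they are the roots of det(λI − M) = λ³ − (tr M) λ² + s λ − det M, where s is the sum of the principal 2×2 minors.
tr M = -3 + (-1) + (-1) = -5.
s = ((-3)·(-1) − 2²) + ((-3)·(-1) − 0²) + ((-1)·(-1) − 4²) = -1 + 3 + (-15) = -13.
det M (expand along row 1) = (-3)·(-15) − 2·(-2) + 0·8 = 49.
Characteristic polynomial: λ³ + 5λ² − 13λ − 49 = 0.
Substitute λ = y + (tr M)/3 = y − 1.666667 to remove the quadratic term: y³ + p·y + q = 0 with p = s − (tr M)²/3 = -21.333333 and q = −2(tr M)³/27 + (tr M)·s/3 − det M = -18.074074.
Three real roots ⇒ use the trigonometric (Viète) form: r = 2√(−p/3) = 5.333333, φ = arccos(3q/(p·r)) = arccos(0.476562) = 1.074056 rad.
y_k = r·cos(φ/3 − 2πk/3) for k = 0, 1, 2 gives y = 4.995163, -0.879064, -4.116098.
λ_k = y_k − 1.666667 gives λ = 3.3285, -2.5457, -5.7828 (check: the sum is -5.0000 = tr M).

Hence λ_max = 3.3285 and λ_min = -5.7828.


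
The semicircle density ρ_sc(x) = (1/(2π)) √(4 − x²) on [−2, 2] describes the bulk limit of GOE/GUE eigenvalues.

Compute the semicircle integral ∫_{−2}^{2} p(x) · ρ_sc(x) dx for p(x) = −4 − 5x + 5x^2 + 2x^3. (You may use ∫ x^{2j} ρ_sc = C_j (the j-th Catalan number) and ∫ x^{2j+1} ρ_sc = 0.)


Write p(x) = Σ a_i x^i, split into monomials and integrate each against ρ_sc separately.
Using ∫ x^{2j} ρ_sc = C_j = (1/(j+1)) C(2j, j) (Catalan numbers) and ∫ x^{2j+1} ρ_sc = 0 (odd monomials vanish by symmetry):
  i = 0 (even): a_0 · C_{0} = -4 · 1 = -4
  i = 1 (odd): ∫ x^1 ρ_sc = 0 (vanishes)
  i = 2 (even): a_2 · C_{1} = 5 · 1 = 5
  i = 3 (odd): ∫ x^3 ρ_sc = 0 (vanishes)

Summing the contributions: ∫_{−2}^{2} p(x) ρ_sc(x) dx = (-4) + 5 = 1.


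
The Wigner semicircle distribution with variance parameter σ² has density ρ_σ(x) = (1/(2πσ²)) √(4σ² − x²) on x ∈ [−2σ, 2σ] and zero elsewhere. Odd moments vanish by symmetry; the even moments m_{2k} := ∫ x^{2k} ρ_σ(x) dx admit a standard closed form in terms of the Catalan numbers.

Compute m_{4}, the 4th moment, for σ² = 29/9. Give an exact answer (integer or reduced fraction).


By the scaled semicircle moment identity, m_{2k} = σ^{2k} · C_k with k = 2.
C_2 = (1/(k+1)) · C(2k, k) = (1/3) · C(4, 2) = (1/3) · 6 = 2.
σ^{2k} = (σ²)^k = (29/9)^2 = 841/81.

Therefore m_{4} = σ^{4} · C_2 = (841/81) · 2 = 1682/81.


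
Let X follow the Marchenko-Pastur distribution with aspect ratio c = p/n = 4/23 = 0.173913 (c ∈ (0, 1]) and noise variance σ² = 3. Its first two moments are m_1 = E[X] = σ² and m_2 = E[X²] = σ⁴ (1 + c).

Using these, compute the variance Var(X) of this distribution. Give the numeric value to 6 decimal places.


m_1 = E[X] = σ² = 3, so m_1² = 9.
m_2 = E[X²] = σ⁴ (1 + c) = 9 · (1 + 0.173913) = 9 · 1.173913 = 10.565217.
(Note m_2 − m_1² simplifies to c · σ⁴ = 0.173913 · 9.)

Var(X) = m_2 − m_1² = 10.565217 − 9 = 1.565217.


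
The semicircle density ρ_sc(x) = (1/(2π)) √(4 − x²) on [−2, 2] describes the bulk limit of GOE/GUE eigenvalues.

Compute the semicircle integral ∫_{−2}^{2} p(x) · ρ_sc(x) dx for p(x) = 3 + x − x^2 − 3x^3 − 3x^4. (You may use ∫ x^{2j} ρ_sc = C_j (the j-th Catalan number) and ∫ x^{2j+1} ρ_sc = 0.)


Write p(x) = Σ a_i x^i, split into monomials and integrate each against ρ_sc separately.
Using ∫ x^{2j} ρ_sc = C_j = (1/(j+1)) C(2j, j) (Catalan numbers) and ∫ x^{2j+1} ρ_sc = 0 (odd monomials vanish by symmetry):
  i = 0 (even): a_0 · C_{0} = 3 · 1 = 3
  i = 1 (odd): ∫ x^1 ρ_sc = 0 (vanishes)
  i = 2 (even): a_2 · C_{1} = -1 · 1 = -1
  i = 3 (odd): ∫ x^3 ρ_sc = 0 (vanishes)
  i = 4 (even): a_4 · C_{2} = -3 · 2 = -6

Summing the contributions: ∫_{−2}^{2} p(x) ρ_sc(x) dx = 3 + (-1) + (-6) = -4.


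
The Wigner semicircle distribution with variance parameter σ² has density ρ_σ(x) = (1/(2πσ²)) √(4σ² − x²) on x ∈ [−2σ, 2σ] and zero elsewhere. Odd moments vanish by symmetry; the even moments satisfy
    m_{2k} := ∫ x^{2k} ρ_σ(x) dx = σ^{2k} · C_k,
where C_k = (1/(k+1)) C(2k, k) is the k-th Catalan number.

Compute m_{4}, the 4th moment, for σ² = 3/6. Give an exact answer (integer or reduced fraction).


By the scaled semicircle moment identity, m_{2k} = σ^{2k} · C_k with k = 2.
C_2 = (1/(k+1)) · C(2k, k) = (1/3) · C(4, 2) = (1/3) · 6 = 2.
σ^{2k} = (σ²)^k = (3/6)^2 = 1/4.

Therefore m_{4} = σ^{4} · C_2 = (1/4) · 2 = 1/2.


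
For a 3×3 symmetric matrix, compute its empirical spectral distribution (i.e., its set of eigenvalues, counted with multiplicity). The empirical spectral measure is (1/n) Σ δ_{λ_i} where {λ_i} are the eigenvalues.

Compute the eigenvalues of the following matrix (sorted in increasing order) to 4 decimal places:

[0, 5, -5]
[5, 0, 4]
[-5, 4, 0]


Since M is real symmetric, all three eigenvalues are real; they are the roots of det(λI − M) = λ³ − (tr M) λ² + s λ − det M, where s is the sum of the principal 2×2 minors.
tr M = 0 + 0 + 0 = 0.
s = (0·0 − 5²) + (0·0 − (-5)²) + (0·0 − 4²) = -25 + (-25) + (-16) = -66.
det M (expand along row 1) = 0·(-16) − 5·20 + (-5)·20 = -200.
Characteristic polynomial: λ³ − 66λ + 200 = 0.
Substitute λ = y + (tr M)/3 = y + 0.000000 to remove the quadratic term: y³ + p·y + q = 0 with p = s − (tr M)²/3 = -66.000000 and q = −2(tr M)³/27 + (tr M)·s/3 − det M = 200.000000.
Three real roots ⇒ use the trigonometric (Viète) form: r = 2√(−p/3) = 9.380832, φ = arccos(3q/(p·r)) = arccos(-0.969094) = 2.892328 rad.
y_k = r·cos(φ/3 − 2πk/3) for k = 0, 1, 2 gives y = 5.348469, 4.000000, -9.348469.
λ_k = y_k + 0.000000 gives λ = 5.3485, 4.0000, -9.3485 (check: the sum is 0.0000 = tr M).

Eigenvalues sorted in increasing order: [-9.3485, 4.0000, 5.3485].


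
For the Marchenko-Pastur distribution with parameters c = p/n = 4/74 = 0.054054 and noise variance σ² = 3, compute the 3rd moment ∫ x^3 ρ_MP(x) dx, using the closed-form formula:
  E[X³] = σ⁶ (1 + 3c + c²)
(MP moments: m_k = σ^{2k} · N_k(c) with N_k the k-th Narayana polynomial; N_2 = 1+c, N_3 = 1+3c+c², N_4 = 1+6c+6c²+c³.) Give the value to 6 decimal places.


E[X³] = σ⁶ (1 + 3c + c²) (third MP moment). With σ² = 3 (so σ⁶ = 27) and c = 4/74 = 0.054054: E[X³] = 27 · (1 + 3·0.054054 + (0.054054)²) = 27 · 1.165084.

So E[X^3] = 31.457268.


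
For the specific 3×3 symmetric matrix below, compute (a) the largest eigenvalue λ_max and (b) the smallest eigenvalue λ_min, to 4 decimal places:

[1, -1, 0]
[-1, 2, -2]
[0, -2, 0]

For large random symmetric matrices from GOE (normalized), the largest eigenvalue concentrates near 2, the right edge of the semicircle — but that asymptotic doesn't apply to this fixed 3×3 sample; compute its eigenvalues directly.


Since M is real symmetric, all three eigenvalues are real; they are the roots of det(λI − M) = λ³ − (tr M) λ² + s λ − det M, where s is the sum of the principal 2×2 minors.
tr M = 1 + 2 + 0 = 3.
s = (1·2 − (-1)²) + (1·0 − 0²) + (2·0 − (-2)²) = 1 + 0 + (-4) = -3.
det M (expand along row 1) = 1·(-4) − (-1)·0 + 0·2 = -4.
Characteristic polynomial: λ³ − 3λ² − 3λ + 4 = 0.
Substitute λ = y + (tr M)/3 = y + 1.000000 to remove the quadratic term: y³ + p·y + q = 0 with p = s − (tr M)²/3 = -6.000000 and q = −2(tr M)³/27 + (tr M)·s/3 − det M = -1.000000.
Three real roots ⇒ use the trigonometric (Viète) form: r = 2√(−p/3) = 2.828427, φ = arccos(3q/(p·r)) = arccos(0.176777) = 1.393086 rad.
y_k = r·cos(φ/3 − 2πk/3) for k = 0, 1, 2 gives y = 2.528918, -0.167449, -2.361469.
λ_k = y_k + 1.000000 gives λ = 3.5289, 0.8326, -1.3615 (check: the sum is 3.0000 = tr M).

Hence λ_max = 3.5289 and λ_min = -1.3615.


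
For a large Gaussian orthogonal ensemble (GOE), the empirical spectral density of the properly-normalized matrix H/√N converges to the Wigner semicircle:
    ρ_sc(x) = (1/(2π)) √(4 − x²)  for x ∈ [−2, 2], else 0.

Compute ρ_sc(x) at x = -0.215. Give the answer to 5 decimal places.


ρ_sc(x) = (1/(2π)) √(4 − x²). With x = -0.215:
  4 − x² = 4 − (-0.215)² = 4 − 0.046225 = 3.953775.
  √(4 − x²) = 1.988410.
  1/(2π) = 0.159155.
  ρ_sc(-0.215) = 0.159155 · 1.988410 = 0.316465.

Rounded to 5 decimal places: ρ_sc(-0.215) ≈ 0.31647.


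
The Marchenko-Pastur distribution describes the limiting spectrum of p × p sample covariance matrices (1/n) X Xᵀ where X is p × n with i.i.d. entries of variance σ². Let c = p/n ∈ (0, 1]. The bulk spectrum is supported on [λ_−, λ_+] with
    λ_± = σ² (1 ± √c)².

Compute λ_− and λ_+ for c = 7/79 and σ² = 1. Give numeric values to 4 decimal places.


c = 7/79 = 0.088608; √c = 0.297670.
λ_− = σ² (1 − √c)² = 1 · (1 − 0.297670)² = 1 · (0.702330)² = 0.493267.
λ_+ = σ² (1 + √c)² = 1 · (1 + 0.297670)² = 1 · (1.297670)² = 1.683948.

Rounded to 4 decimal places: λ_− ≈ 0.4933, λ_+ ≈ 1.6839.


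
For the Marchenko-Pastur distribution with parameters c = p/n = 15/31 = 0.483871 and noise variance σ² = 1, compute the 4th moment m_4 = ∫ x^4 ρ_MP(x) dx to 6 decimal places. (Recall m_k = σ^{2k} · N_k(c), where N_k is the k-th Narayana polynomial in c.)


E[X⁴] = σ⁸ (1 + 6c + 6c² + c³) (fourth MP moment). With σ² = 1 (so σ⁸ = 1) and c = 15/31 = 0.483871: E[X⁴] = 1 · (1 + 6·0.483871 + 6·(0.483871)² + (0.483871)³) = 1 · 5.421302.

So E[X^4] = 5.421302.


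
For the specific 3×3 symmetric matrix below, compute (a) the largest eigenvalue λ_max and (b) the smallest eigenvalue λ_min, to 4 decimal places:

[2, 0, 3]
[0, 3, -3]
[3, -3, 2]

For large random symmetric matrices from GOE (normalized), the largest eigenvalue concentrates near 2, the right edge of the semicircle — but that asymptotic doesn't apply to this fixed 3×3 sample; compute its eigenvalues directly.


Since M is real symmetric, all three eigenvalues are real; they are the roots of det(λI − M) = λ³ − (tr M) λ² + s λ − det M, where s is the sum of the principal 2×2 minors.
tr M = 2 + 3 + 2 = 7.
s = (2·3 − 0²) + (2·2 − 3²) + (3·2 − (-3)²) = 6 + (-5) + (-3) = -2.
det M (expand along row 1) = 2·(-3) − 0·9 + 3·(-9) = -33.
Characteristic polynomial: λ³ − 7λ² − 2λ + 33 = 0.
Substitute λ = y + (tr M)/3 = y + 2.333333 to remove the quadratic term: y³ + p·y + q = 0 with p = s − (tr M)²/3 = -18.333333 and q = −2(tr M)³/27 + (tr M)·s/3 − det M = 2.925926.
Three real roots ⇒ use the trigonometric (Viète) form: r = 2√(−p/3) = 4.944132, φ = arccos(3q/(p·r)) = arccos(-0.096840) = 1.667788 rad.
y_k = r·cos(φ/3 − 2πk/3) for k = 0, 1, 2 gives y = 4.199597, 0.159819, -4.359416.
λ_k = y_k + 2.333333 gives λ = 6.5329, 2.4932, -2.0261 (check: the sum is 7.0000 = tr M).

Hence λ_max = 6.5329 and λ_min = -2.0261.


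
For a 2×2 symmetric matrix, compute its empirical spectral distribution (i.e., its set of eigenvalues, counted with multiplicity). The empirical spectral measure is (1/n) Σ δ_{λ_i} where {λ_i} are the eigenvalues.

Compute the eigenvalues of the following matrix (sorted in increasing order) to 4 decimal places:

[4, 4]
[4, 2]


Since M is real symmetric, both eigenvalues are real; they are the roots of det(λI − M) = λ² − (tr M) λ + det M.
tr M = 4 + 2 = 6.
det M = 4·2 − 4² = 8 − 16 = -8.
Characteristic polynomial: λ² − 6λ − 8 = 0.
Discriminant Δ = (tr M)² − 4·det M = 36 − (-32) = 68; √Δ = 8.246211.
λ = (tr M ± √Δ)/2 = (6 ± 8.246211)/2, giving (tr M − √Δ)/2 = -1.1231 and (tr M + √Δ)/2 = 7.1231.

Eigenvalues sorted in increasing order: [-1.1231, 7.1231].


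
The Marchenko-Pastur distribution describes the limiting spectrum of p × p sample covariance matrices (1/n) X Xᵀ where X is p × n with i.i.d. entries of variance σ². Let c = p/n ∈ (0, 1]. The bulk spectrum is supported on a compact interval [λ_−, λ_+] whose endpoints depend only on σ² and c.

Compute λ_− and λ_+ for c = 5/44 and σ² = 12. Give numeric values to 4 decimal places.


c = 5/44 = 0.113636; √c = 0.337100.
λ_− = σ² (1 − √c)² = 12 · (1 − 0.337100)² = 12 · (0.662900)² = 5.273238.
λ_+ = σ² (1 + √c)² = 12 · (1 + 0.337100)² = 12 · (1.337100)² = 21.454035.

Rounded to 4 decimal places: λ_− ≈ 5.2732, λ_+ ≈ 21.4540.


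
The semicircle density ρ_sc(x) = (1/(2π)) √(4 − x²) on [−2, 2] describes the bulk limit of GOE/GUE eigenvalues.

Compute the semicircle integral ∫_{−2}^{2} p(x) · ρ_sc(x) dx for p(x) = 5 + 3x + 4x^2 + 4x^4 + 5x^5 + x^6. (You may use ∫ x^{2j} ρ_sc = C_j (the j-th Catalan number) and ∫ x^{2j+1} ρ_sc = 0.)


Write p(x) = Σ a_i x^i, split into monomials and integrate each against ρ_sc separately.
Using ∫ x^{2j} ρ_sc = C_j = (1/(j+1)) C(2j, j) (Catalan numbers) and ∫ x^{2j+1} ρ_sc = 0 (odd monomials vanish by symmetry):
  i = 0 (even): a_0 · C_{0} = 5 · 1 = 5
  i = 1 (odd): ∫ x^1 ρ_sc = 0 (vanishes)
  i = 2 (even): a_2 · C_{1} = 4 · 1 = 4
  i = 4 (even): a_4 · C_{2} = 4 · 2 = 8
  i = 5 (odd): ∫ x^5 ρ_sc = 0 (vanishes)
  i = 6 (even): a_6 · C_{3} = 1 · 5 = 5

Summing the contributions: ∫_{−2}^{2} p(x) ρ_sc(x) dx = 5 + 4 + 8 + 5 = 22.


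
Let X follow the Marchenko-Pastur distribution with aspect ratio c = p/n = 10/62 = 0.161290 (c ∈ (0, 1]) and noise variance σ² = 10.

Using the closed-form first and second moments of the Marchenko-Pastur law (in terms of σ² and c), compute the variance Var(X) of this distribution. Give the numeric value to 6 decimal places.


Recall the MP moments m_1 = E[X] = σ² and m_2 = E[X²] = σ⁴ (1 + c).
m_1 = E[X] = σ² = 10, so m_1² = 100.
m_2 = E[X²] = σ⁴ (1 + c) = 100 · (1 + 0.161290) = 100 · 1.161290 = 116.129032.
(Note m_2 − m_1² simplifies to c · σ⁴ = 0.161290 · 100.)

Var(X) = m_2 − m_1² = 116.129032 − 100 = 16.129032.


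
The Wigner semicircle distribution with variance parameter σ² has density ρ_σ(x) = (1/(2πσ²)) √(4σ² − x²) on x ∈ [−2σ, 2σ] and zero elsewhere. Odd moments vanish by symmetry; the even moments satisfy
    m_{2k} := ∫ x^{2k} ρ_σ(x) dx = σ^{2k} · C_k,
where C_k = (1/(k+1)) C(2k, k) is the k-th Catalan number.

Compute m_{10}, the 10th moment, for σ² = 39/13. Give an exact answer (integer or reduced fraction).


By the scaled semicircle moment identity, m_{2k} = σ^{2k} · C_k with k = 5.
C_5 = (1/(k+1)) · C(2k, k) = (1/6) · C(10, 5) = (1/6) · 252 = 42.
σ^{2k} = (σ²)^k = (39/13)^5 = 243.

Therefore m_{10} = σ^{10} · C_5 = 243 · 42 = 10206.


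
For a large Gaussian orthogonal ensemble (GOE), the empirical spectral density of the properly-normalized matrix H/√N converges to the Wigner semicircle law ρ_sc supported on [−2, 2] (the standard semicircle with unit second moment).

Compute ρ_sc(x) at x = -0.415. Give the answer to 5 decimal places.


ρ_sc(x) = (1/(2π)) √(4 − x²). With x = -0.415:
  4 − x² = 4 − (-0.415)² = 4 − 0.172225 = 3.827775.
  √(4 − x²) = 1.956470.
  1/(2π) = 0.159155.
  ρ_sc(-0.415) = 0.159155 · 1.956470 = 0.311382.

Rounded to 5 decimal places: ρ_sc(-0.415) ≈ 0.31138.


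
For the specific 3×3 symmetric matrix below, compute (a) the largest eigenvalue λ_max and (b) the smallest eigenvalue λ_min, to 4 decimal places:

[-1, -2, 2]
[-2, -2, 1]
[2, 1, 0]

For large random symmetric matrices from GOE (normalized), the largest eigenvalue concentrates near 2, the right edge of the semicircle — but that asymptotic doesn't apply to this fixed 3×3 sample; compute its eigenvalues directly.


Since M is real symmetric, all three eigenvalues are real; they are the roots of det(λI − M) = λ³ − (tr M) λ² + s λ − det M, where s is the sum of the principal 2×2 minors.
tr M = -1 + (-2) + 0 = -3.
s = ((-1)·(-2) − (-2)²) + ((-1)·0 − 2²) + ((-2)·0 − 1²) = -2 + (-4) + (-1) = -7.
det M (expand along row 1) = (-1)·(-1) − (-2)·(-2) + 2·2 = 1.
Characteristic polynomial: λ³ + 3λ² − 7λ − 1 = 0.
Substitute λ = y + (tr M)/3 = y − 1.000000 to remove the quadratic term: y³ + p·y + q = 0 with p = s − (tr M)²/3 = -10.000000 and q = −2(tr M)³/27 + (tr M)·s/3 − det M = 8.000000.
Three real roots ⇒ use the trigonometric (Viète) form: r = 2√(−p/3) = 3.651484, φ = arccos(3q/(p·r)) = arccos(-0.657267) = 2.287983 rad.
y_k = r·cos(φ/3 − 2πk/3) for k = 0, 1, 2 gives y = 2.640023, 0.864641, -3.504664.
λ_k = y_k − 1.000000 gives λ = 1.6400, -0.1354, -4.5047 (check: the sum is -3.0000 = tr M).

Hence λ_max = 1.6400 and λ_min = -4.5047.


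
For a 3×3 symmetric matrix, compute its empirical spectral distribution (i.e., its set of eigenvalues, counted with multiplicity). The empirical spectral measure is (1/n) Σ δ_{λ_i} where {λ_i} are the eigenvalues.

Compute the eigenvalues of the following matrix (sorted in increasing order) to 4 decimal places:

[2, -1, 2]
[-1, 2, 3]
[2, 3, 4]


Since M is real symmetric, all three eigenvalues are real; they are the roots of det(λI − M) = λ³ − (tr M) λ² + s λ − det M, where s is the sum of the principal 2×2 minors.
tr M = 2 + 2 + 4 = 8.
s = (2·2 − (-1)²) + (2·4 − 2²) + (2·4 − 3²) = 3 + 4 + (-1) = 6.
det M (expand along row 1) = 2·(-1) − (-1)·(-10) + 2·(-7) = -26.
Characteristic polynomial: λ³ − 8λ² + 6λ + 26 = 0.
Substitute λ = y + (tr M)/3 = y + 2.666667 to remove the quadratic term: y³ + p·y + q = 0 with p = s − (tr M)²/3 = -15.333333 and q = −2(tr M)³/27 + (tr M)·s/3 − det M = 4.074074.
Three real roots ⇒ use the trigonometric (Viète) form: r = 2√(−p/3) = 4.521553, φ = arccos(3q/(p·r)) = arccos(-0.176289) = 1.748012 rad.
y_k = r·cos(φ/3 − 2πk/3) for k = 0, 1, 2 gives y = 3.775480, 0.266941, -4.042421.
λ_k = y_k + 2.666667 gives λ = 6.4421, 2.9336, -1.3758 (check: the sum is 8.0000 = tr M).

Eigenvalues sorted in increasing order: [-1.3758, 2.9336, 6.4421].


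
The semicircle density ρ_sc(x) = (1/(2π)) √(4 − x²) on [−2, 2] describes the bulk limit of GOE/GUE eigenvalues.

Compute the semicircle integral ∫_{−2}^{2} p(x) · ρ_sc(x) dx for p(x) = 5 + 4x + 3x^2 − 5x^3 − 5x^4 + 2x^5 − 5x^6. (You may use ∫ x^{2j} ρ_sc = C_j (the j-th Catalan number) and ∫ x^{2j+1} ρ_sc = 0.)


Write p(x) = Σ a_i x^i, split into monomials and integrate each against ρ_sc separately.
Using ∫ x^{2j} ρ_sc = C_j = (1/(j+1)) C(2j, j) (Catalan numbers) and ∫ x^{2j+1} ρ_sc = 0 (odd monomials vanish by symmetry):
  i = 0 (even): a_0 · C_{0} = 5 · 1 = 5
  i = 1 (odd): ∫ x^1 ρ_sc = 0 (vanishes)
  i = 2 (even): a_2 · C_{1} = 3 · 1 = 3
  i = 3 (odd): ∫ x^3 ρ_sc = 0 (vanishes)
  i = 4 (even): a_4 · C_{2} = -5 · 2 = -10
  i = 5 (odd): ∫ x^5 ρ_sc = 0 (vanishes)
  i = 6 (even): a_6 · C_{3} = -5 · 5 = -25

Summing the contributions: ∫_{−2}^{2} p(x) ρ_sc(x) dx = 5 + 3 + (-10) + (-25) = -27.


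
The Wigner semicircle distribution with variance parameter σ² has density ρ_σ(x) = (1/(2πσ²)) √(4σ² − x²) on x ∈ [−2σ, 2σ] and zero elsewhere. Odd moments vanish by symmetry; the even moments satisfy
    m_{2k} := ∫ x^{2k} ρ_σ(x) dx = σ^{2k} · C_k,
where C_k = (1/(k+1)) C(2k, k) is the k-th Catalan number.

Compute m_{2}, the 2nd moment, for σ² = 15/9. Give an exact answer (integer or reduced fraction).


By the scaled semicircle moment identity, m_{2k} = σ^{2k} · C_k with k = 1.
C_1 = (1/(k+1)) · C(2k, k) = (1/2) · C(2, 1) = (1/2) · 2 = 1.
σ^{2k} = (σ²)^k = (15/9)^1 = 5/3.

Therefore m_{2} = σ^{2} · C_1 = (5/3) · 1 = 5/3.


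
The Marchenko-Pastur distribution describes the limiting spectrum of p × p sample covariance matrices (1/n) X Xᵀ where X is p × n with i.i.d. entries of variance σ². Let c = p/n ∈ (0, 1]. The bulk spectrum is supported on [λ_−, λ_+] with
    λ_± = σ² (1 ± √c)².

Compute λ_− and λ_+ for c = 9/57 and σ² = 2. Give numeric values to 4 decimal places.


c = 9/57 = 0.157895; √c = 0.397360.
λ_− = σ² (1 − √c)² = 2 · (1 − 0.397360)² = 2 · (0.602640)² = 0.726351.
λ_+ = σ² (1 + √c)² = 2 · (1 + 0.397360)² = 2 · (1.397360)² = 3.905228.

Rounded to 4 decimal places: λ_− ≈ 0.7264, λ_+ ≈ 3.9052.


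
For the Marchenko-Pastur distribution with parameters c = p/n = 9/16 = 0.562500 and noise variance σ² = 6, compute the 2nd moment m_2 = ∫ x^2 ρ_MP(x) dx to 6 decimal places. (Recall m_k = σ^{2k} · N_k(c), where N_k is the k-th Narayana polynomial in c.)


E[X²] = σ⁴ (1 + c) (second MP moment). With σ² = 6 (so σ⁴ = 36) and c = 9/16 = 0.562500: E[X²] = 36 · (1 + 0.562500) = 36 · 1.562500.

So E[X^2] = 56.250000.


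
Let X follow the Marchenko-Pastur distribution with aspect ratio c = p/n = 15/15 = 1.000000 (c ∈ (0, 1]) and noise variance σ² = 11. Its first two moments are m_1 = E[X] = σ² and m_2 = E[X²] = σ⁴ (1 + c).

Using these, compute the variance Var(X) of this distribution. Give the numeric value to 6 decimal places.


m_1 = E[X] = σ² = 11, so m_1² = 121.
m_2 = E[X²] = σ⁴ (1 + c) = 121 · (1 + 1.000000) = 121 · 2.000000 = 242.000000.
(Note m_2 − m_1² simplifies to c · σ⁴ = 1.000000 · 121.)

Var(X) = m_2 − m_1² = 242.000000 − 121 = 121.000000.


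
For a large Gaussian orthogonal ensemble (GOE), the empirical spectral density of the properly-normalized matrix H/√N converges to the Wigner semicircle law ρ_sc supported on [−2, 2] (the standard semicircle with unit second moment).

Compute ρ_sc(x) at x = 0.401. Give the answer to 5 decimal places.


ρ_sc(x) = (1/(2π)) √(4 − x²). With x = 0.401:
  4 − x² = 4 − (0.401)² = 4 − 0.160801 = 3.839199.
  √(4 − x²) = 1.959387.
  1/(2π) = 0.159155.
  ρ_sc(0.401) = 0.159155 · 1.959387 = 0.311846.

Rounded to 5 decimal places: ρ_sc(0.401) ≈ 0.31185.


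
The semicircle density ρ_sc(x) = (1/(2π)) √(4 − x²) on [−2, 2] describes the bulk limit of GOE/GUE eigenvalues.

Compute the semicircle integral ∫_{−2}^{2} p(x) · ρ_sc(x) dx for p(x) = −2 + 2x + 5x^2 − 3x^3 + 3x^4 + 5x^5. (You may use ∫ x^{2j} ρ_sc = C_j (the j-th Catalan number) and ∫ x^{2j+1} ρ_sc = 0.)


Write p(x) = Σ a_i x^i, split into monomials and integrate each against ρ_sc separately.
Using ∫ x^{2j} ρ_sc = C_j = (1/(j+1)) C(2j, j) (Catalan numbers) and ∫ x^{2j+1} ρ_sc = 0 (odd monomials vanish by symmetry):
  i = 0 (even): a_0 · C_{0} = -2 · 1 = -2
  i = 1 (odd): ∫ x^1 ρ_sc = 0 (vanishes)
  i = 2 (even): a_2 · C_{1} = 5 · 1 = 5
  i = 3 (odd): ∫ x^3 ρ_sc = 0 (vanishes)
  i = 4 (even): a_4 · C_{2} = 3 · 2 = 6
  i = 5 (odd): ∫ x^5 ρ_sc = 0 (vanishes)

Summing the contributions: ∫_{−2}^{2} p(x) ρ_sc(x) dx = (-2) + 5 + 6 = 9.


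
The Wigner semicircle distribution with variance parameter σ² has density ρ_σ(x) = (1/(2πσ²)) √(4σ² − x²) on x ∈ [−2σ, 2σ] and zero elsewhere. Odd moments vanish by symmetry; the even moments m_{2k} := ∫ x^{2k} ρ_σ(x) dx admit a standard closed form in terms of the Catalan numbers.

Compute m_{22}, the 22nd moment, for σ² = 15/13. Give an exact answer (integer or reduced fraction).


By the scaled semicircle moment identity, m_{2k} = σ^{2k} · C_k with k = 11.
C_11 = (1/(k+1)) · C(2k, k) = (1/12) · C(22, 11) = (1/12) · 705432 = 58786.
σ^{2k} = (σ²)^k = (15/13)^11 = 8649755859375/1792160394037.

Therefore m_{22} = σ^{22} · C_11 = (8649755859375/1792160394037) · 58786 = 39114195996093750/137858491849.


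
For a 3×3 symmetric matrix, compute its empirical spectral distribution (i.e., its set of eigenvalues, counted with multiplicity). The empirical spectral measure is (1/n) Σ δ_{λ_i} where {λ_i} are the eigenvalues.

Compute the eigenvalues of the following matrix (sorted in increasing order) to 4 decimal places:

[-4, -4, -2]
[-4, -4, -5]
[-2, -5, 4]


Since M is real symmetric, all three eigenvalues are real; they are the roots of det(λI − M) = λ³ − (tr M) λ² + s λ − det M, where s is the sum of the principal 2×2 minors.
tr M = -4 + (-4) + 4 = -4.
s = ((-4)·(-4) − (-4)²) + ((-4)·4 − (-2)²) + ((-4)·4 − (-5)²) = 0 + (-20) + (-41) = -61.
det M (expand along row 1) = (-4)·(-41) − (-4)·(-26) + (-2)·12 = 36.
Characteristic polynomial: λ³ + 4λ² − 61λ − 36 = 0.
Substitute λ = y + (tr M)/3 = y − 1.333333 to remove the quadratic term: y³ + p·y + q = 0 with p = s − (tr M)²/3 = -66.333333 and q = −2(tr M)³/27 + (tr M)·s/3 − det M = 50.074074.
Three real roots ⇒ use the trigonometric (Viète) form: r = 2√(−p/3) = 9.404491, φ = arccos(3q/(p·r)) = arccos(-0.240806) = 1.813992 rad.
y_k = r·cos(φ/3 − 2πk/3) for k = 0, 1, 2 gives y = 7.737009, 0.761544, -8.498553.
λ_k = y_k − 1.333333 gives λ = 6.4037, -0.5718, -9.8319 (check: the sum is -4.0000 = tr M).

Eigenvalues sorted in increasing order: [-9.8319, -0.5718, 6.4037].


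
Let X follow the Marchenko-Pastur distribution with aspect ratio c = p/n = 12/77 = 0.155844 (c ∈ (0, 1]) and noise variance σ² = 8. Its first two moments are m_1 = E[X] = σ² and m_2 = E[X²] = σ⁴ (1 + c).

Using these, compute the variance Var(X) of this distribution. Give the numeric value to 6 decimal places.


m_1 = E[X] = σ² = 8, so m_1² = 64.
m_2 = E[X²] = σ⁴ (1 + c) = 64 · (1 + 0.155844) = 64 · 1.155844 = 73.974026.
(Note m_2 − m_1² simplifies to c · σ⁴ = 0.155844 · 64.)

Var(X) = m_2 − m_1² = 73.974026 − 64 = 9.974026.


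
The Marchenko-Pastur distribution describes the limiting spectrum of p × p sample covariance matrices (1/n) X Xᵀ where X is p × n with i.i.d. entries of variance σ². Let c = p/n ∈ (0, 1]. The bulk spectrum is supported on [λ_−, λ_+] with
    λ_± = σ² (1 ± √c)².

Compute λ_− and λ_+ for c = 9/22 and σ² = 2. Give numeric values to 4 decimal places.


c = 9/22 = 0.409091; √c = 0.639602.
λ_− = σ² (1 − √c)² = 2 · (1 − 0.639602)² = 2 · (0.360398)² = 0.259773.
λ_+ = σ² (1 + √c)² = 2 · (1 + 0.639602)² = 2 · (1.639602)² = 5.376590.

Rounded to 4 decimal places: λ_− ≈ 0.2598, λ_+ ≈ 5.3766.


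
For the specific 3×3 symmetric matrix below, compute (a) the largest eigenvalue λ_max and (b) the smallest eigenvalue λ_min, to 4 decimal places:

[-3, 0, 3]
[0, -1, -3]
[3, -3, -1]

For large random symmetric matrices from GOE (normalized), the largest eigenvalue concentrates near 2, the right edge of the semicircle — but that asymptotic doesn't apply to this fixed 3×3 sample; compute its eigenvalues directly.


Since M is real symmetric, all three eigenvalues are real; they are the roots of det(λI − M) = λ³ − (tr M) λ² + s λ − det M, where s is the sum of the principal 2×2 minors.
tr M = -3 + (-1) + (-1) = -5.
s = ((-3)·(-1) − 0²) + ((-3)·(-1) − 3²) + ((-1)·(-1) − (-3)²) = 3 + (-6) + (-8) = -11.
det M (expand along row 1) = (-3)·(-8) − 0·9 + 3·3 = 33.
Characteristic polynomial: λ³ + 5λ² − 11λ − 33 = 0.
Substitute λ = y + (tr M)/3 = y − 1.666667 to remove the quadratic term: y³ + p·y + q = 0 with p = s − (tr M)²/3 = -19.333333 and q = −2(tr M)³/27 + (tr M)·s/3 − det M = -5.407407.
Three real roots ⇒ use the trigonometric (Viète) form: r = 2√(−p/3) = 5.077182, φ = arccos(3q/(p·r)) = arccos(0.165265) = 1.404770 rad.
y_k = r·cos(φ/3 − 2πk/3) for k = 0, 1, 2 gives y = 4.530657, -0.280839, -4.249817.
λ_k = y_k − 1.666667 gives λ = 2.8640, -1.9475, -5.9165 (check: the sum is -5.0000 = tr M).

Hence λ_max = 2.8640 and λ_min = -5.9165.
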